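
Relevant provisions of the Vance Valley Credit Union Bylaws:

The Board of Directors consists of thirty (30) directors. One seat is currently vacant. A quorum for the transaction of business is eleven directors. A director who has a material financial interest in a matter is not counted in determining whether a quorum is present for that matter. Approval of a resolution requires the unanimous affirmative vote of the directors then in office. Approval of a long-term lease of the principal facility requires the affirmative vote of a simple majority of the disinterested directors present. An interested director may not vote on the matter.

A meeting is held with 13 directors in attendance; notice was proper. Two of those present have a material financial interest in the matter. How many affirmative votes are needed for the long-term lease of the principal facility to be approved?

The long-term lease of the principal facility requires a majority of the disinterested directors present (13 − 2 = 11).
A majority of 11 is 6.

6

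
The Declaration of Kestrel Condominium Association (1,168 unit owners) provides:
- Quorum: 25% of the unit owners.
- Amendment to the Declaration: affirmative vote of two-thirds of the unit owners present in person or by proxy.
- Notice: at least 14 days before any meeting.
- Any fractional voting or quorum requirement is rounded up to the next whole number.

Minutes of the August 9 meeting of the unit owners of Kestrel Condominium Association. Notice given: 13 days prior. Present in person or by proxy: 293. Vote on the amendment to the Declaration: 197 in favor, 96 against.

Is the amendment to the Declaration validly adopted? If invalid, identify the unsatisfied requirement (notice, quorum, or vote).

Invalid — notice requirement not satisfied.

Notice: 13 days given; 14 required. Not satisfied.
Quorum: 25% of 1,168 = 292; 293 present. Satisfied.
Vote: requires two-thirds of those present (293); 2/3 of 293 = 195.33, rounded up to 196, so 196 needed; 197 in favor. Satisfied.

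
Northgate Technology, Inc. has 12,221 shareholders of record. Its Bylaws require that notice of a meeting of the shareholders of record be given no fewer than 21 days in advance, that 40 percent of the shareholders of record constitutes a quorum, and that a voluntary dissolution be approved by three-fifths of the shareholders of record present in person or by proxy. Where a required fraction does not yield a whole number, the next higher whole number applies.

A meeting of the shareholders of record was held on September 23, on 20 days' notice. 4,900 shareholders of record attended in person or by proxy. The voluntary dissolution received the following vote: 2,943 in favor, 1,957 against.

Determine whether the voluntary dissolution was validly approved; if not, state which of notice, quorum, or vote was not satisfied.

Invalid — notice requirement not satisfied.

Notice: 20 days given; 21 required. Not satisfied.
Quorum: 40% of 12,221 = 4,888.40, rounded up to 4,889; 4,900 present. Satisfied.
Vote: requires three-fifths of those present (4,900); 3/5 of 4900 = 2940, so 2,940 needed; 2,943 in favor. Satisfied.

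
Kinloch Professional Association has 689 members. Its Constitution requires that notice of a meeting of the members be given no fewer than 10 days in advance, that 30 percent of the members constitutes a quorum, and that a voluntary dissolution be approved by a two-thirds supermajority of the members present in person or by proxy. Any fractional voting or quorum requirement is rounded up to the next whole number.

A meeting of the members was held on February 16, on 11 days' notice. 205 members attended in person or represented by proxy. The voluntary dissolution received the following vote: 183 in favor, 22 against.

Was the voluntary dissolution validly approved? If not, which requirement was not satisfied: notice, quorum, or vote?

Notice: 11 days given; 10 required. Satisfied.
Quorum: 30% of 689 = 206.70, rounded up to 207; 205 present. Not satisfied.
Vote: requires two-thirds of those present (205); 2/3 of 205 = 136.67, rounded up to 137, so 137 needed; 183 in favor. Satisfied.

Invalid — quorum requirement not satisfied.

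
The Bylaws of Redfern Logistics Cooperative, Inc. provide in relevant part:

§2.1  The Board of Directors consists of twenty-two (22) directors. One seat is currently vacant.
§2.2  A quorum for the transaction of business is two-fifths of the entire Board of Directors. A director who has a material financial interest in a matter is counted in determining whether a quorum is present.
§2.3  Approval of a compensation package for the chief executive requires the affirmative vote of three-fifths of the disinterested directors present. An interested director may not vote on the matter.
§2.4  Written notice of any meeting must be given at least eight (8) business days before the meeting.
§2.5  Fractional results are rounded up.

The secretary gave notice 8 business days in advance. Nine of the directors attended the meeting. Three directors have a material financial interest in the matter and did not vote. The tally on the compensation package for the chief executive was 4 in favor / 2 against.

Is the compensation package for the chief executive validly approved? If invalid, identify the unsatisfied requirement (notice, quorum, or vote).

Valid — all requirements satisfied.

Notice: 8 business days given; 8 required (8 ≥ 8). Satisfied.
Quorum: 9 present (interested directors count toward quorum); quorum is 9. Satisfied.
Vote: the compensation package for the chief executive requires three-fifths of the disinterested directors present (9 − 3 = 6). 3/5 of 6 = 3.60, rounded up to 4, so 4 affirmative votes are needed; 4 voted in favor. Satisfied.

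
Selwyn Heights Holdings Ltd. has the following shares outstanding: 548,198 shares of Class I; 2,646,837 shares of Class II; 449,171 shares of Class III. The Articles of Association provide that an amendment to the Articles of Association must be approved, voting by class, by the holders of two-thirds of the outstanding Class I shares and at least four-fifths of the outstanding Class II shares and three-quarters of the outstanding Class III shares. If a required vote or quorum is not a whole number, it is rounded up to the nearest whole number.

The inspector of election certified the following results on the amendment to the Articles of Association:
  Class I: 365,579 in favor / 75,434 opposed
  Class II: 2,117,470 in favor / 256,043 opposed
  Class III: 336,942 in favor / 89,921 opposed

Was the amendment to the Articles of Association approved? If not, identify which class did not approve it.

Approved — every class gave the required vote.

Class I: 2/3 of 548198 = 365465.33, rounded up to 365466; 365,466 required, 365,579 in favor — approved.
Class II: 4/5 of 2646837 = 2117469.60, rounded up to 2117470; 2,117,470 required, 2,117,470 in favor — approved.
Class III: 3/4 of 449171 = 336878.25, rounded up to 336879; 336,879 required, 336,942 in favor — approved.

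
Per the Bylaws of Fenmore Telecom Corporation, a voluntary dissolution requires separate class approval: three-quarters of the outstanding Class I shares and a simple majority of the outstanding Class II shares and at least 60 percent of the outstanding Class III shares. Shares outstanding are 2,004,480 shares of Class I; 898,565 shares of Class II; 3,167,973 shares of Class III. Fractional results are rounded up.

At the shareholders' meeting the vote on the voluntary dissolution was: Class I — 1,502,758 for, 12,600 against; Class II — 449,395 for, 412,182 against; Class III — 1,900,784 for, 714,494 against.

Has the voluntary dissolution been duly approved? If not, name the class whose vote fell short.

Class I: 3/4 of 2004480 = 1503360; 1,503,360 required, 1,502,758 in favor — not approved.
Class II: a majority of 898565 is 449283; 449,283 required, 449,395 in favor — approved.
Class III: 3/5 of 3167973 = 1900783.80, rounded up to 1900784; 1,900,784 required, 1,900,784 in favor — approved.

Not approved — the Class I shares did not give the required vote.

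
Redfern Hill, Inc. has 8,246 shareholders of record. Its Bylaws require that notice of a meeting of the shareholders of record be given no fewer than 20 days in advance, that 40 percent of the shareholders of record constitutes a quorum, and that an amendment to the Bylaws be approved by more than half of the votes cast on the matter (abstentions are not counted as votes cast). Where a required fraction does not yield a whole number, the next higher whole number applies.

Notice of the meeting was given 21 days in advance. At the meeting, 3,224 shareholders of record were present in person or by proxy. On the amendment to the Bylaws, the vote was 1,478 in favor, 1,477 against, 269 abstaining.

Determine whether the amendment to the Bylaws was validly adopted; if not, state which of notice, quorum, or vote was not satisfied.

Notice: 21 days given; 20 required. Satisfied.
Quorum: 40% of 8,246 = 3,298.40, rounded up to 3,299; 3,224 present. Not satisfied.
Vote: requires a majority of the votes cast (3,224 − 269 abstaining = 2,955); a majority of 2955 is 1478, so 1,478 needed; 1,478 in favor. Satisfied.

Invalid — quorum requirement not satisfied.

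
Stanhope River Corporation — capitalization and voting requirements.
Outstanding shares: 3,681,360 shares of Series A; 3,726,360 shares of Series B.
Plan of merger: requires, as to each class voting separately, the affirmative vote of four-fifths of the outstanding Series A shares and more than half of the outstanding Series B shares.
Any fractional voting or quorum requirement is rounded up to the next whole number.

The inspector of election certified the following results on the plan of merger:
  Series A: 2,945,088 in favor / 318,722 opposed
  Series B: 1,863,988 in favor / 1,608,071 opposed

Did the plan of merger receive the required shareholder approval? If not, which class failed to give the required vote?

Approved — every class gave the required vote.

Series A: 4/5 of 3681360 = 2945088; 2,945,088 required, 2,945,088 in favor — approved.
Series B: a majority of 3726360 is 1863181; 1,863,181 required, 1,863,988 in favor — approved.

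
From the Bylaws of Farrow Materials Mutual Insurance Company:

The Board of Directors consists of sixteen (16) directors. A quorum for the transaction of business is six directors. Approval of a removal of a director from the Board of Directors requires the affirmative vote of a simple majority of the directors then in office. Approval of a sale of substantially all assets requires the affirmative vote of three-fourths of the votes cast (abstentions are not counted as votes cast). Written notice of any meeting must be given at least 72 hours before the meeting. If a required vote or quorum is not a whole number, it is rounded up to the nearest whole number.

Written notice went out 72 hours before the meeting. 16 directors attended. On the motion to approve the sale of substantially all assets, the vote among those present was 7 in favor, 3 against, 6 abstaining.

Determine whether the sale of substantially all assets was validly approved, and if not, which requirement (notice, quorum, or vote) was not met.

Invalid — vote requirement not satisfied.

Notice: 72 hours given; 72 required (72 ≥ 72). Satisfied.
Quorum: 16 present; quorum is 6. Satisfied.
Vote: the sale of substantially all assets requires three-fourths of the votes cast (16 present − 6 abstaining = 10). 3/4 of 10 = 7.50, rounded up to 8, so 8 affirmative votes are needed; 7 voted in favor. Not satisfied.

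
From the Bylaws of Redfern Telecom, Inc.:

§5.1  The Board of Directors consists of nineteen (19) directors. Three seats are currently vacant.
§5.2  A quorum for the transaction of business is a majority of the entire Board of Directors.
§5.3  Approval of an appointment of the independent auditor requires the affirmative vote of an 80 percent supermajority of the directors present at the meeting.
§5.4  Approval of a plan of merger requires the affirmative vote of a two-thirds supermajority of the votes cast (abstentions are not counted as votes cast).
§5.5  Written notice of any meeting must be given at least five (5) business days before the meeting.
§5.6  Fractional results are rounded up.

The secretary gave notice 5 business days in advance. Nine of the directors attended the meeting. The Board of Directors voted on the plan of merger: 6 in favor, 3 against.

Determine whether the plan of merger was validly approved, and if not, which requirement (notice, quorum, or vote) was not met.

Notice: 5 business days given; 5 required (5 ≥ 5). Satisfied.
Quorum: 9 present; quorum is 10. Not satisfied.
Vote: the plan of merger requires two-thirds of the votes cast (9). 2/3 of 9 = 6, so 6 affirmative votes are needed; 6 voted in favor. Satisfied. (Moot — without a quorum no business can be validly transacted.)

Invalid — quorum requirement not satisfied.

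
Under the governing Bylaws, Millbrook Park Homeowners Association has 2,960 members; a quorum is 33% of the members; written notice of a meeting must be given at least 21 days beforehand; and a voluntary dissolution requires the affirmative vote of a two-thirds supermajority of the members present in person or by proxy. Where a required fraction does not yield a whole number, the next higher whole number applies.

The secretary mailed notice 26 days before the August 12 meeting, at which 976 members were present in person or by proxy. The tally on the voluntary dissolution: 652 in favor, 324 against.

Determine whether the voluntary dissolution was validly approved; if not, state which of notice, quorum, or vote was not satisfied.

Notice: 26 days given; 21 required. Satisfied.
Quorum: 33% of 2,960 = 976.80, rounded up to 977; 976 present. Not satisfied.
Vote: requires two-thirds of those present (976); 2/3 of 976 = 650.67, rounded up to 651, so 651 needed; 652 in favor. Satisfied.

Invalid — quorum requirement not satisfied.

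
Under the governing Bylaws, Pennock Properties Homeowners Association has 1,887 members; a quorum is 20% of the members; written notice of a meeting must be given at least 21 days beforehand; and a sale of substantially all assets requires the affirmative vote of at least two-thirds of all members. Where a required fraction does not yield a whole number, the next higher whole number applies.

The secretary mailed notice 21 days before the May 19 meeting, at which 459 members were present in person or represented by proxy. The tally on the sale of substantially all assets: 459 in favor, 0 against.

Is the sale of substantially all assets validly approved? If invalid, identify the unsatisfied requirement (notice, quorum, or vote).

Notice: 21 days given; 21 required. Satisfied.
Quorum: 20% of 1,887 = 377.40, rounded up to 378; 459 present. Satisfied.
Vote: requires two-thirds of all members (1,887); 2/3 of 1887 = 1258, so 1,258 needed; 459 in favor. Not satisfied.

Invalid — vote requirement not satisfied.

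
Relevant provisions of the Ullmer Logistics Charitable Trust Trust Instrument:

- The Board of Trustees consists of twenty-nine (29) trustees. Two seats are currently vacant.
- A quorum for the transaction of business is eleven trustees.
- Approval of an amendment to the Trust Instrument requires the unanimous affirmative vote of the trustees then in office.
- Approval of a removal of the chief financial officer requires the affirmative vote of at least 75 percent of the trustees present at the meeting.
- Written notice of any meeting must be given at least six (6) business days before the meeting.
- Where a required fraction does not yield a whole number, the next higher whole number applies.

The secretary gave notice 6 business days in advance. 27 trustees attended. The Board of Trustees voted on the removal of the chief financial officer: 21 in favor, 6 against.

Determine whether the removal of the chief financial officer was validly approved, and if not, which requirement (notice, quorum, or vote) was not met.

Notice: 6 business days given; 6 required (6 ≥ 6). Satisfied.
Quorum: 27 present; quorum is 11. Satisfied.
Vote: the removal of the chief financial officer requires three-fourths of the trustees present (27). 3/4 of 27 = 20.25, rounded up to 21, so 21 affirmative votes are needed; 21 voted in favor. Satisfied.

Valid — all requirements satisfied.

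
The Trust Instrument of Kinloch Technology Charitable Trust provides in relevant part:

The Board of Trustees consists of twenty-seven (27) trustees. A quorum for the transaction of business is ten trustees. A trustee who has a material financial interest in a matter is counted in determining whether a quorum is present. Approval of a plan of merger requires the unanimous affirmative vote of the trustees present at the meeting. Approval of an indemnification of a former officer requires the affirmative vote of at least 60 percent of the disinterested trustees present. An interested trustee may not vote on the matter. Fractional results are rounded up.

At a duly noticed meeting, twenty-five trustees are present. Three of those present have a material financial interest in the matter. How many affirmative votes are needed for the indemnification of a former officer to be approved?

14

The indemnification of a former officer requires three-fifths of the disinterested trustees present (25 − 3 = 22).
3/5 of 22 = 13.20, rounded up to 14.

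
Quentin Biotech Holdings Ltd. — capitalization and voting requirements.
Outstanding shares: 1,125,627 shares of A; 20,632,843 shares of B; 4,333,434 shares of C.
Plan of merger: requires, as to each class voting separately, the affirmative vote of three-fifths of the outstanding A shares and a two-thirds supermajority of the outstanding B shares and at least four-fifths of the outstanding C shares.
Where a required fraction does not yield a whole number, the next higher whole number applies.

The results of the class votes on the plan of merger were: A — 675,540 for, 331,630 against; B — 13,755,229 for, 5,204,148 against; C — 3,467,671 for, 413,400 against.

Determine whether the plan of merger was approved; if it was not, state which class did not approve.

Approved — every class gave the required vote.

A: 3/5 of 1125627 = 675376.20, rounded up to 675377; 675,377 required, 675,540 in favor — approved.
B: 2/3 of 20632843 = 13755228.67, rounded up to 13755229; 13,755,229 required, 13,755,229 in favor — approved.
C: 4/5 of 4333434 = 3466747.20, rounded up to 3466748; 3,466,748 required, 3,467,671 in favor — approved.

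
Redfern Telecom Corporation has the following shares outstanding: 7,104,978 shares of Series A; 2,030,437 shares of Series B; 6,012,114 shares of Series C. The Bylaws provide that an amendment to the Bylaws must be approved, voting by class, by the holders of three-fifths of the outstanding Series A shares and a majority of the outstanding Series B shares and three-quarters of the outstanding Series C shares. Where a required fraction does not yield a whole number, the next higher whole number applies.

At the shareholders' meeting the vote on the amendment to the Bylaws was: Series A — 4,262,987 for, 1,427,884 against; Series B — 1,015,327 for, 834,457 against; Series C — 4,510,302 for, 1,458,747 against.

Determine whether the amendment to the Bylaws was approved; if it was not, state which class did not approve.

Approved — every class gave the required vote.

Series A: 3/5 of 7104978 = 4262986.80, rounded up to 4262987; 4,262,987 required, 4,262,987 in favor — approved.
Series B: a majority of 2030437 is 1015219; 1,015,219 required, 1,015,327 in favor — approved.
Series C: 3/4 of 6012114 = 4509085.50, rounded up to 4509086; 4,509,086 required, 4,510,302 in favor — approved.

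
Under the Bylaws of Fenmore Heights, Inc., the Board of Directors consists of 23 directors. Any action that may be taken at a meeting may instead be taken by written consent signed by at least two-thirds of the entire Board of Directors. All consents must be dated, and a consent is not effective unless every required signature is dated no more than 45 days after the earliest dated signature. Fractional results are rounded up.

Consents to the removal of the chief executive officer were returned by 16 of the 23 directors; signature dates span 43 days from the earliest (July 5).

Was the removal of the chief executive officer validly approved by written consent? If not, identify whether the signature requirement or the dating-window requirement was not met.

Signatures required: at least two-thirds of 23 — 2/3 of 23 = 15.33, rounded up to 16, so 16 needed; 16 signed. Sufficient.
Dating window: the latest signature is 43 days after the earliest; the limit is 45 days. Within the window.

Effective — both the signature and dating-window requirements are satisfied.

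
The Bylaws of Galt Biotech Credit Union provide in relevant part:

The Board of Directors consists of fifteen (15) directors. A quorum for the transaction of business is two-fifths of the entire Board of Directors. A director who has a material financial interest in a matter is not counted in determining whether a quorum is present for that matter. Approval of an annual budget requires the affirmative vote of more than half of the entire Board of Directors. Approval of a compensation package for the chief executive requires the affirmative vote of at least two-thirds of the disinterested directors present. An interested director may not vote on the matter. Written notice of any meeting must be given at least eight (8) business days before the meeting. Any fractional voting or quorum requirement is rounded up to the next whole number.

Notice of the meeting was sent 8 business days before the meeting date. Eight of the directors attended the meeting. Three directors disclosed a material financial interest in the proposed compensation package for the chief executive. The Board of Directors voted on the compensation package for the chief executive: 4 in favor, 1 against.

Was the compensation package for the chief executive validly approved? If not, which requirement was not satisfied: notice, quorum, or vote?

Invalid — quorum requirement not satisfied.

Notice: 8 business days given; 8 required (8 ≥ 8). Satisfied.
Quorum: 8 present, but the 3 interested directors do not count, leaving 5. Quorum is 6. Not satisfied.
Vote: the compensation package for the chief executive requires two-thirds of the disinterested directors present (8 − 3 = 5). 2/3 of 5 = 3.33, rounded up to 4, so 4 affirmative votes are needed; 4 voted in favor. Satisfied. (Moot — without a quorum no business can be validly transacted.)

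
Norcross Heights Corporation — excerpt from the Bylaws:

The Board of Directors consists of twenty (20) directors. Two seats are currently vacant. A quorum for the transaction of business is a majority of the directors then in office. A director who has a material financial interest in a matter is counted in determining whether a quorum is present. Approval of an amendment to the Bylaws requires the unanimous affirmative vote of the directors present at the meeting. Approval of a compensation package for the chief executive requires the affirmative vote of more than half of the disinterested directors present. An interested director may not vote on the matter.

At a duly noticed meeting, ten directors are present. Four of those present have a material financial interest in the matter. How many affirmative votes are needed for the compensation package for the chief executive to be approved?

4

The compensation package for the chief executive requires a majority of the disinterested directors present (10 − 4 = 6).
A majority of 6 is 4.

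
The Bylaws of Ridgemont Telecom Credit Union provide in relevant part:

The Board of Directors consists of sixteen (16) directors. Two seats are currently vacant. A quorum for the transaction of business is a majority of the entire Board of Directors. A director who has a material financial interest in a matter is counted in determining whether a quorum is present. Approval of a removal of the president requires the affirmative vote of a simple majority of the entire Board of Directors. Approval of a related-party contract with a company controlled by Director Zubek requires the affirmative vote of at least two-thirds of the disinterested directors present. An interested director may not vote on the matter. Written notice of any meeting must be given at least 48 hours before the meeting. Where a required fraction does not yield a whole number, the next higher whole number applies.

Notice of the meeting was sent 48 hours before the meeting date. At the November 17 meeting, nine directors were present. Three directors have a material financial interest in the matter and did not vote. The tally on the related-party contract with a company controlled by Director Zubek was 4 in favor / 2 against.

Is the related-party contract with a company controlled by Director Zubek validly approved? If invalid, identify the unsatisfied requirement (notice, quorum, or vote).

Valid — all requirements satisfied.

Notice: 48 hours given; 48 required (48 ≥ 48). Satisfied.
Quorum: 9 present (interested directors count toward quorum); quorum is 9. Satisfied.
Vote: the related-party contract with a company controlled by Director Zubek requires two-thirds of the disinterested directors present (9 − 3 = 6). 2/3 of 6 = 4, so 4 affirmative votes are needed; 4 voted in favor. Satisfied.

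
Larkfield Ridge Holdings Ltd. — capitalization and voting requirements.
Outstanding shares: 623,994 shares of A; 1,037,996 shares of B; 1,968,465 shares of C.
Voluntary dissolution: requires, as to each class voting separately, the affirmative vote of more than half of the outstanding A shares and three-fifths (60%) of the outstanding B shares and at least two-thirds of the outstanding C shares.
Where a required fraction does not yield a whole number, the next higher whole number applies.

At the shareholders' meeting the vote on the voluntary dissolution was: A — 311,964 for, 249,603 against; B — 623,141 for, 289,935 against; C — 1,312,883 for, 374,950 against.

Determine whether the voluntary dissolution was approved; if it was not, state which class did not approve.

A: a majority of 623994 is 311998; 311,998 required, 311,964 in favor — not approved.
B: 3/5 of 1037996 = 622797.60, rounded up to 622798; 622,798 required, 623,141 in favor — approved.
C: 2/3 of 1968465 = 1312310; 1,312,310 required, 1,312,883 in favor — approved.

Not approved — the A shares did not give the required vote.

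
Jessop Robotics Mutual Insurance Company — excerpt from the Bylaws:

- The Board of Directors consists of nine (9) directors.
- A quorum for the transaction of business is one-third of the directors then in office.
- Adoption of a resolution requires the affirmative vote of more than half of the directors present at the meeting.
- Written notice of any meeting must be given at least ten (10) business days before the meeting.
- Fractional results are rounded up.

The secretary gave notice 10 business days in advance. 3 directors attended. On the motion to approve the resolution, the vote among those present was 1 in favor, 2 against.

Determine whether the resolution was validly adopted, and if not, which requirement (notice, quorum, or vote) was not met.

Notice: 10 business days given; 10 required (10 ≥ 10). Satisfied.
Quorum: 3 present; quorum is 3. Satisfied.
Vote: the resolution requires a majority of the directors present (3). A majority of 3 is 2, so 2 affirmative votes are needed; 1 voted in favor. Not satisfied.

Invalid — vote requirement not satisfied.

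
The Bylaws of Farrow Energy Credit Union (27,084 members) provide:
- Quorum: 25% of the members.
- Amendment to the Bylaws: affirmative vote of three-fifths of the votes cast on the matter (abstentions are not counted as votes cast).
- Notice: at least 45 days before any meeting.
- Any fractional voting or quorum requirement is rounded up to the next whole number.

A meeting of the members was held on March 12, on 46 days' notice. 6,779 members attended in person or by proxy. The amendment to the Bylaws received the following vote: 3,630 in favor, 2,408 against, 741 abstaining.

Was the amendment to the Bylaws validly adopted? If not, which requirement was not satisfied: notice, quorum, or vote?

Valid — all requirements satisfied.

Notice: 46 days given; 45 required. Satisfied.
Quorum: 25% of 27,084 = 6,771; 6,779 present. Satisfied.
Vote: requires three-fifths of the votes cast (6,779 − 741 abstaining = 6,038); 3/5 of 6038 = 3622.80, rounded up to 3623, so 3,623 needed; 3,630 in favor. Satisfied.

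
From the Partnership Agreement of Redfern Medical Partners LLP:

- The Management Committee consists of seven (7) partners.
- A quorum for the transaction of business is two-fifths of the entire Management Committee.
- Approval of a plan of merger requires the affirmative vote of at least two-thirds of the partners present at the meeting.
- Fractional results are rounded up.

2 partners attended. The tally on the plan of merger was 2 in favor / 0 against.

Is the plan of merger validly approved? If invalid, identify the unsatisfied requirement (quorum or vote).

Invalid — quorum requirement not satisfied.

Quorum: 2 present; quorum is 3. Not satisfied.
Vote: the plan of merger requires two-thirds of the partners present (2). 2/3 of 2 = 1.33, rounded up to 2, so 2 affirmative votes are needed; 2 voted in favor. Satisfied. (Moot — without a quorum no business can be validly transacted.)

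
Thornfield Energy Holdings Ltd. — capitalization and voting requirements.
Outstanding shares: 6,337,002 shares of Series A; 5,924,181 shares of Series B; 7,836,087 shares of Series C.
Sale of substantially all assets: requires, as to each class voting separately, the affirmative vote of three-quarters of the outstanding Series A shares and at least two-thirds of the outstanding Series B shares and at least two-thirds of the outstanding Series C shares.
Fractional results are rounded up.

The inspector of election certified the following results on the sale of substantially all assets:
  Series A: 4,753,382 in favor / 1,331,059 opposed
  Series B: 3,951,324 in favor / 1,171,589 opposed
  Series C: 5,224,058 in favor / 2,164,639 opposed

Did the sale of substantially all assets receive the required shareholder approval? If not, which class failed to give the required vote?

Series A: 3/4 of 6337002 = 4752751.50, rounded up to 4752752; 4,752,752 required, 4,753,382 in favor — approved.
Series B: 2/3 of 5924181 = 3949454; 3,949,454 required, 3,951,324 in favor — approved.
Series C: 2/3 of 7836087 = 5224058; 5,224,058 required, 5,224,058 in favor — approved.

Approved — every class gave the required vote.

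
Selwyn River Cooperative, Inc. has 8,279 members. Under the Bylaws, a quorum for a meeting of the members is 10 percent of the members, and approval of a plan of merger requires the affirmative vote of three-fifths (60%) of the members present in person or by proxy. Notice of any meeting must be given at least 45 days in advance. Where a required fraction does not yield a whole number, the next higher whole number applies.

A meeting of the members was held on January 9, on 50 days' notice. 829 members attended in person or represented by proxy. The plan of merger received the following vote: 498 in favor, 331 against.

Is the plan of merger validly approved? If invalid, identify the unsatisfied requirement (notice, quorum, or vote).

Valid — all requirements satisfied.

Notice: 50 days given; 45 required. Satisfied.
Quorum: 10% of 8,279 = 827.90, rounded up to 828; 829 present. Satisfied.
Vote: requires three-fifths of those present (829); 3/5 of 829 = 497.40, rounded up to 498, so 498 needed; 498 in favor. Satisfied.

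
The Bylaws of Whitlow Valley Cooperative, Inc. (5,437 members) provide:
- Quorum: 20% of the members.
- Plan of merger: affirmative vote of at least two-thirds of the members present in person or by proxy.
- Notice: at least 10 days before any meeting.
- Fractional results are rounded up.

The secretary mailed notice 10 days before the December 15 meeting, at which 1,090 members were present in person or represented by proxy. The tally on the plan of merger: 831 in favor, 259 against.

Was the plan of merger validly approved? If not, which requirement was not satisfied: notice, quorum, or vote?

Notice: 10 days given; 10 required. Satisfied.
Quorum: 20% of 5,437 = 1,087.40, rounded up to 1,088; 1,090 present. Satisfied.
Vote: requires two-thirds of those present (1,090); 2/3 of 1090 = 726.67, rounded up to 727, so 727 needed; 831 in favor. Satisfied.

Valid — all requirements satisfied.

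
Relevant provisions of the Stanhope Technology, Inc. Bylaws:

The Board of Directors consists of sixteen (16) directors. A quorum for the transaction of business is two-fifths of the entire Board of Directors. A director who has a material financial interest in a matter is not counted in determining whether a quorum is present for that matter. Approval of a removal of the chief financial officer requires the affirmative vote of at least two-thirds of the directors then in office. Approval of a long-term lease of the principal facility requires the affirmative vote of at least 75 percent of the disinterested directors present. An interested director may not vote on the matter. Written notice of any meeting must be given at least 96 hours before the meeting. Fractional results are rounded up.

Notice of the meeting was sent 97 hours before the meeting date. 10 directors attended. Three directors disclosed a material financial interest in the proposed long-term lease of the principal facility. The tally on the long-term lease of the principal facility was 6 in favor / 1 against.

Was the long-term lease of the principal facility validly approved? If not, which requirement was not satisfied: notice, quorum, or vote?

Valid — all requirements satisfied.

Notice: 97 hours given; 96 required (97 ≥ 96). Satisfied.
Quorum: 10 present, but the 3 interested directors do not count, leaving 7. Quorum is 7. Satisfied.
Vote: the long-term lease of the principal facility requires three-fourths of the disinterested directors present (10 − 3 = 7). 3/4 of 7 = 5.25, rounded up to 6, so 6 affirmative votes are needed; 6 voted in favor. Satisfied.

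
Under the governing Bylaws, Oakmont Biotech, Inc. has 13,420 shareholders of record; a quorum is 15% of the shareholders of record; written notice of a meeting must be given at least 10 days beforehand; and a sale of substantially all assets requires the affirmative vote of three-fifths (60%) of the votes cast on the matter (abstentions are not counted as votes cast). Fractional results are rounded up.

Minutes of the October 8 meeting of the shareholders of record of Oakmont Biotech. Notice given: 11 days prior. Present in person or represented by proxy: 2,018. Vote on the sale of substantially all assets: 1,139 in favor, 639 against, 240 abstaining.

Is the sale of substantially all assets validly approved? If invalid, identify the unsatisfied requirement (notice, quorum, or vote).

Notice: 11 days given; 10 required. Satisfied.
Quorum: 15% of 13,420 = 2,013; 2,018 present. Satisfied.
Vote: requires three-fifths of the votes cast (2,018 − 240 abstaining = 1,778); 3/5 of 1778 = 1066.80, rounded up to 1067, so 1,067 needed; 1,139 in favor. Satisfied.

Valid — all requirements satisfied.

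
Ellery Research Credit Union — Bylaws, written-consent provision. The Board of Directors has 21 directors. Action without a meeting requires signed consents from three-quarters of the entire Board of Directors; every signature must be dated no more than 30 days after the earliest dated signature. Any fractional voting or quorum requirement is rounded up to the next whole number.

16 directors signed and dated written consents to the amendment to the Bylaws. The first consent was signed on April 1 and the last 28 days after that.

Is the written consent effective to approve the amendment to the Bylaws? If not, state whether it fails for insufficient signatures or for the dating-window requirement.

Signatures required: three-quarters of 21 — 3/4 of 21 = 15.75, rounded up to 16, so 16 needed; 16 signed. Sufficient.
Dating window: the latest signature is 28 days after the earliest; the limit is 30 days. Within the window.

Effective — both the signature and dating-window requirements are satisfied.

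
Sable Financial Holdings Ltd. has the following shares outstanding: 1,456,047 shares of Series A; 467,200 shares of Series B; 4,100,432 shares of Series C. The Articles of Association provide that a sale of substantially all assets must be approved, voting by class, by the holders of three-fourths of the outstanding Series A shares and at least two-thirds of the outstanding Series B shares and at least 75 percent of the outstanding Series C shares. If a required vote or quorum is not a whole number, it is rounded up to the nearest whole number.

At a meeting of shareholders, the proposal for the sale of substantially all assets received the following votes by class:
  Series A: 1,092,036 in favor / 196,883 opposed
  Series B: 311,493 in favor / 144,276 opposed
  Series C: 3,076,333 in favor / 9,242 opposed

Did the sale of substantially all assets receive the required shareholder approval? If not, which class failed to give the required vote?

Approved — every class gave the required vote.

Series A: 3/4 of 1456047 = 1092035.25, rounded up to 1092036; 1,092,036 required, 1,092,036 in favor — approved.
Series B: 2/3 of 467200 = 311466.67, rounded up to 311467; 311,467 required, 311,493 in favor — approved.
Series C: 3/4 of 4100432 = 3075324; 3,075,324 required, 3,076,333 in favor — approved.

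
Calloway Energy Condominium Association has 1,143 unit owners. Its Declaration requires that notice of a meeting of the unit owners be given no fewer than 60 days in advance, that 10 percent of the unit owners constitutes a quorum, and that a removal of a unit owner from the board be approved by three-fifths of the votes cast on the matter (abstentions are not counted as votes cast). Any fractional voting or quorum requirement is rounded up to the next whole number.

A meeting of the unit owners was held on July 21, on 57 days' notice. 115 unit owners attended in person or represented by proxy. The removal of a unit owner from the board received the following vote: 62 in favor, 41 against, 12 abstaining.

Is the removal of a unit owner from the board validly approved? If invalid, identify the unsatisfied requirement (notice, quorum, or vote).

Notice: 57 days given; 60 required. Not satisfied.
Quorum: 10% of 1,143 = 114.30, rounded up to 115; 115 present. Satisfied.
Vote: requires three-fifths of the votes cast (115 − 12 abstaining = 103); 3/5 of 103 = 61.80, rounded up to 62, so 62 needed; 62 in favor. Satisfied.

Invalid — notice requirement not satisfied.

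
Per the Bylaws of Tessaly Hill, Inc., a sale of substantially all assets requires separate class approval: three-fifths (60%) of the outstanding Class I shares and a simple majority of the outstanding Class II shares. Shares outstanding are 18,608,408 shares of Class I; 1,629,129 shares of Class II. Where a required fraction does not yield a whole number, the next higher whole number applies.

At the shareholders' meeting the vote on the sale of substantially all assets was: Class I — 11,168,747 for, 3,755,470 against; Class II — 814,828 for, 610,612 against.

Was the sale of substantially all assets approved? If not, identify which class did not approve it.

Approved — every class gave the required vote.

Class I: 3/5 of 18608408 = 11165044.80, rounded up to 11165045; 11,165,045 required, 11,168,747 in favor — approved.
Class II: a majority of 1629129 is 814565; 814,565 required, 814,828 in favor — approved.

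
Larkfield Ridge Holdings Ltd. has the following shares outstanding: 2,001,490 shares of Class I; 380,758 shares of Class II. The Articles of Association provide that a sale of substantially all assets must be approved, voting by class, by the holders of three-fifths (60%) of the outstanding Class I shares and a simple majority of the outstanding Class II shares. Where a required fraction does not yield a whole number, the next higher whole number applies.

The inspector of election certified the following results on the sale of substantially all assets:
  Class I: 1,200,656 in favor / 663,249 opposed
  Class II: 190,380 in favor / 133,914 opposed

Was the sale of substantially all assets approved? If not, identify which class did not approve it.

Class I: 3/5 of 2001490 = 1200894; 1,200,894 required, 1,200,656 in favor — not approved.
Class II: a majority of 380758 is 190380; 190,380 required, 190,380 in favor — approved.

Not approved — the Class I shares did not give the required vote.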